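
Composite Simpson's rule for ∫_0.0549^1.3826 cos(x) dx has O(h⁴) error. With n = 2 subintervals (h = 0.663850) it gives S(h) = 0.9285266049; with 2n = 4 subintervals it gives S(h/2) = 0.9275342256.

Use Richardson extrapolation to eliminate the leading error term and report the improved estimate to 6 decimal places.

Order 4 gives 2^r = 16 and 2^r − 1 = 15.
16*0.9275342256 = 14.8405476096; 14.8405476096 − 0.9285266049 = 13.9120210047
Divide by 2^4 − 1 = 15.
Extrapolated: 13.9120210047 / 15 = 0.9274680670

0.927468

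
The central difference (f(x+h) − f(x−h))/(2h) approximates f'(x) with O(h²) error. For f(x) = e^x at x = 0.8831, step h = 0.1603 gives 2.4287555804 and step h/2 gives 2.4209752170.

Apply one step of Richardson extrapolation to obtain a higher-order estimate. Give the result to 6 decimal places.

Order 2 gives 2^r = 4 and 2^r − 1 = 3.
4*2.4209752170 = 9.6839008680; 9.6839008680 − 2.4287555804 = 7.2551452876
Denominator 4 − 1 = 3.
So the Richardson estimate is 2.4183817625.
Gap between inputs: 7.780e-03; correction applied: −0.0025934545.

2.418382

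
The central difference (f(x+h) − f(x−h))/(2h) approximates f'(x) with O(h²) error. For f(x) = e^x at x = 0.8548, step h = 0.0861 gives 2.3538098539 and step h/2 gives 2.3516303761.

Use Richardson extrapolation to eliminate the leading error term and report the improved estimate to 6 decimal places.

Leading term ∝ h^2; use weight 4 = 2^2.
2^2·A(h/2) = 9.4065215044; minus A(h) gives 7.0527116505.
Divide by 2^2 − 1 = 3.
Result: 2.3509038835
Correction |R − A(h/2)| = 7.265e-04; gap |A(h/2) − A(h)| = 2.179e-03.

2.350904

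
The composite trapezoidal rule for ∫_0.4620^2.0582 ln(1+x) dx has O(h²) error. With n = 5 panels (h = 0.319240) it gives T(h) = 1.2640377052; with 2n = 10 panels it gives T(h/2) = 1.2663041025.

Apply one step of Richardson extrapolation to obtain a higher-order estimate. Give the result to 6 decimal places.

1.267060

Error is O(h^2); halving h shrinks it by 2^2 = 4.
4·1.2663041025 − 1.2640377052 = 3.8011787048
3.8011787048 ÷ 3 = 1.2670595683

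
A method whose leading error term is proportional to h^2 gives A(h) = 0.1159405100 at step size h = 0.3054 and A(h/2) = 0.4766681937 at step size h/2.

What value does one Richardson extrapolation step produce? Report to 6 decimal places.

0.596911

Method order is 2; weight 2^2 = 4.
4 × 0.4766681937 = 1.9066727748; subtract 0.1159405100 → 1.7907322648
Extrapolated: 1.7907322648 / 3 = 0.5969107549
Correction |R − A(h/2)| = 1.202e-01; gap |A(h/2) − A(h)| = 3.607e-01.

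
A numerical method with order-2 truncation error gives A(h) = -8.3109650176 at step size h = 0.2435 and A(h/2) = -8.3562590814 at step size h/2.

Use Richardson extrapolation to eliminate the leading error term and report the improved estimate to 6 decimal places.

-8.371357

With r = 2 the leading error scales as h^2, so the weight is 2^2 = 4.
Numerator 4×A(h/2) − A(h) = 4×(-8.3562590814) − (-8.3109650176) = -25.1140713080
Extrapolated: (-25.1140713080) / 3 = -8.3713571027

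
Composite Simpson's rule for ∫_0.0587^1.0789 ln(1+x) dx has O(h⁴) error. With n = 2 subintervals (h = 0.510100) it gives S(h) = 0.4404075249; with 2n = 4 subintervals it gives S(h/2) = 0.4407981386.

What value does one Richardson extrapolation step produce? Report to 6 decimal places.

0.440824

r = 4: numerator weight 16, denominator 15.
2^4 × A(h/2) = 7.0527702176; minus A(h) gives 6.6123626927.
(16 × 0.4407981386 − 0.4404075249)/(16 − 1) = 0.4408241795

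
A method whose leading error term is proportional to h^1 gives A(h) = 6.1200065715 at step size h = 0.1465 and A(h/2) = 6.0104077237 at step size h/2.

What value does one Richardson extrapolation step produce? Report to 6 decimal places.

The method has order 1: 2^1 = 2.
Weighted: 12.0208154474 − 6.1200065715 = 5.9008088759
(2 × 6.0104077237 − 6.1200065715)/(2 − 1) = 5.9008088759
Gap between inputs: 1.096e-01; correction applied: −0.1095988478.

5.900809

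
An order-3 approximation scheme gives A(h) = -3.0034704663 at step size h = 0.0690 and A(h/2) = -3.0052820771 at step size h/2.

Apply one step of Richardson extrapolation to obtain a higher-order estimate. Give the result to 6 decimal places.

-3.005541

Order 3 gives 2^r = 8 and 2^r − 1 = 7.
A(h/2) − A(h) = -3.0052820771 − (-3.0034704663) = -0.0018116108
Correction (A(h/2) − A(h))/(8 − 1) = (-0.0018116108)/7 = -0.0002588015
R = A(h/2) + (A(h/2) − A(h))/7 = -3.0052820771 − 0.0002588015 = -3.0055408786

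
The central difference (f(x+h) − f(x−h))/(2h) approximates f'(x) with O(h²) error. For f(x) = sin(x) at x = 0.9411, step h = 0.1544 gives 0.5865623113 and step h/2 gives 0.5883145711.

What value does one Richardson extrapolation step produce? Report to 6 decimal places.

0.588899

Leading term ∝ h^2; use weight 4 = 2^2.
Weighted: 2.3532582844 − 0.5865623113 = 1.7666959731
R = 1.7666959731/3 = 0.5888986577
Correction |R − A(h/2)| = 5.841e-04; gap |A(h/2) − A(h)| = 1.752e-03.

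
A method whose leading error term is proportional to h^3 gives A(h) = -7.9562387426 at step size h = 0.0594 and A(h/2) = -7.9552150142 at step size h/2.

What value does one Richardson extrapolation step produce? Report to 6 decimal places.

Leading term ∝ h^3; use weight 8 = 2^3.
8·(-7.9552150142) = -63.6417201136; subtract (-7.9562387426) → -55.6854813710
(8·(-7.9552150142) − (-7.9562387426))/(8 − 1) = -7.9550687673

-7.955069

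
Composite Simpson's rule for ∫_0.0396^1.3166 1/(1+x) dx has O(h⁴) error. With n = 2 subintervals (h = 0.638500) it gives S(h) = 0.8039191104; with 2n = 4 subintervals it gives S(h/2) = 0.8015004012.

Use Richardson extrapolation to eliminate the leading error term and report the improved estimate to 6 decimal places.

The method has order 4: 2^4 = 16.
A(h/2) − A(h) = 0.8015004012 − 0.8039191104 = -0.0024187092
Correction (A(h/2) − A(h))/(16 − 1) = (-0.0024187092)/15 = -0.0001612473
R = A(h/2) + (A(h/2) − A(h))/15 = 0.8015004012 − 0.0001612473 = 0.8013391539
Correction |R − A(h/2)| = 1.612e-04; gap |A(h/2) − A(h)| = 2.419e-03.

0.801339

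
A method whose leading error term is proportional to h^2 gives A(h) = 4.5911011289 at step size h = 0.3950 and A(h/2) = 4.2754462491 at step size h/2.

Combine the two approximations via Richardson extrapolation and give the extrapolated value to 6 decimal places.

4.170228

Order 2 gives 2^r = 4 and 2^r − 1 = 3.
A(h/2) − A(h) = 4.2754462491 − 4.5911011289 = -0.3156548798
Divide by 2^2 − 1 = 3: (-0.3156548798)/3 = -0.1052182933
R = A(h/2) + (A(h/2) − A(h))/3 = 4.2754462491 − 0.1052182933 = 4.1702279558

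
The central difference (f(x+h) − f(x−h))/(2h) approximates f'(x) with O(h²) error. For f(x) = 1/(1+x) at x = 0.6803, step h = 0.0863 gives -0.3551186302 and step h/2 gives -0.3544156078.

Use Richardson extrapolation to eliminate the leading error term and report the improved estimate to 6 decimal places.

Order 2 gives 2^r = 4 and 2^r − 1 = 3.
4·(-0.3544156078) = -1.4176624312; subtract (-0.3551186302) → -1.0625438010
(4·(-0.3544156078) − (-0.3551186302))/(4 − 1) = -0.3541812670

-0.354181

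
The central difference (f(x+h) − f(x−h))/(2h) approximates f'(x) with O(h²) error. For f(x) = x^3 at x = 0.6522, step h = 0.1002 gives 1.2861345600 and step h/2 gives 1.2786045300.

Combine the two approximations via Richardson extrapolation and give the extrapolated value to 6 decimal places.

1.276095

With r = 2 the leading error scales as h^2, so the weight is 2^2 = 4.
4·1.2786045300 − 1.2861345600 = 3.8282835600
Denominator 4 − 1 = 3.
3.8282835600 ÷ 3 = 1.2760945200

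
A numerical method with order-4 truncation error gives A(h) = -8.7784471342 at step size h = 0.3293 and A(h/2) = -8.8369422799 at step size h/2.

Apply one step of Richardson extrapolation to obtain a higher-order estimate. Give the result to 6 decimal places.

-8.840842

r = 4: numerator weight 16, denominator 15.
Numerator 16·A(h/2) − A(h) = 16·(-8.8369422799) − (-8.7784471342) = -132.6126293442
Divide by 2^4 − 1 = 15.
R = (-132.6126293442)/15 = -8.8408419563
Gap between inputs: 5.850e-02; correction applied: −0.0038996764.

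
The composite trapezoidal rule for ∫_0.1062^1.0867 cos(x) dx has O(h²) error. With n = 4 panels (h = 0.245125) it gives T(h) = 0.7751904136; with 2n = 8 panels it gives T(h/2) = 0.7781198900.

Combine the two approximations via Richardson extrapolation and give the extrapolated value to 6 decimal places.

0.779096

Order 2 gives 2^r = 4 and 2^r − 1 = 3.
4 × 0.7781198900 = 3.1124795600; subtract 0.7751904136 → 2.3372891464
Denominator 4 − 1 = 3.
2.3372891464 ÷ 3 = 0.7790963821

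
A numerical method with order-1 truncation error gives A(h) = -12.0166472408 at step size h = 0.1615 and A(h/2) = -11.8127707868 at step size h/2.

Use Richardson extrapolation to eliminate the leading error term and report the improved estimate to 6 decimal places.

Order 1 gives 2^r = 2 and 2^r − 1 = 1.
2 × (-11.8127707868) − (-12.0166472408) = -11.6088943328
Denominator 2 − 1 = 1.
So the Richardson estimate is -11.6088943328.

-11.608894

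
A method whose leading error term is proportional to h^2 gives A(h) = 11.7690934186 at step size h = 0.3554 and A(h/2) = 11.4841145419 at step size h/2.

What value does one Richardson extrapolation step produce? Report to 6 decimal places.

11.389122

The method has order 2: 2^2 = 4.
Weighted: 45.9364581676 − 11.7690934186 = 34.1673647490
34.1673647490 ÷ 3 = 11.3891215830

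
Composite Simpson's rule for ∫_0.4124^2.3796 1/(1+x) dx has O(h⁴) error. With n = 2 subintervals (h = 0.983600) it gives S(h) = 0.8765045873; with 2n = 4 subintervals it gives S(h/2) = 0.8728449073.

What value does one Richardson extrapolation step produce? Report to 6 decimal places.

0.872601

r = 4, so 2^r = 16.
16×0.8728449073 = 13.9655185168; 13.9655185168 − 0.8765045873 = 13.0890139295
Divide by 2^4 − 1 = 15.
R = 13.0890139295/15 = 0.8726009286
Gap between inputs: 3.660e-03; correction applied: −0.0002439787.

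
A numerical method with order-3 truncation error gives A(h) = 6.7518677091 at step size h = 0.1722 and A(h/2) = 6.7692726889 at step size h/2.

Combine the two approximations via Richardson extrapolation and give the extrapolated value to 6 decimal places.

Error is O(h^3); halving h shrinks it by 2^3 = 8.
8·6.7692726889 = 54.1541815112; subtract 6.7518677091 → 47.4023138021
Divide by 2^3 − 1 = 7.
Result: 6.7717591146

6.771759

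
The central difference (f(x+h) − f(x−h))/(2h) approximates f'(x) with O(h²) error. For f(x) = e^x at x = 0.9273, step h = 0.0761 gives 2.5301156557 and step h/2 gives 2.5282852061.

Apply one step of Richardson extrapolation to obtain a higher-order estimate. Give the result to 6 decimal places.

2.527675

Error is O(h^2); halving h shrinks it by 2^2 = 4.
4 × 2.5282852061 = 10.1131408244; subtract 2.5301156557 → 7.5830251687
Extrapolated: 7.5830251687 / 3 = 2.5276750562
Correction |R − A(h/2)| = 6.101e-04; gap |A(h/2) − A(h)| = 1.830e-03.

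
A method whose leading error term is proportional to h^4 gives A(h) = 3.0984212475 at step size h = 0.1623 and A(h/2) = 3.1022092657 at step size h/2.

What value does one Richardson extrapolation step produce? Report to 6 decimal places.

3.102462

With r = 4 the leading error scales as h^4, so the weight is 2^4 = 16.
Difference of the inputs: 3.1022092657 − 3.0984212475 = 0.0037880182
Correction (A(h/2) − A(h))/(16 − 1) = 0.0037880182/15 = 0.0002525345
R = 3.1022092657 + 0.0002525345 = 3.1024618002
Gap between inputs: 3.788e-03; correction applied: +0.0002525345.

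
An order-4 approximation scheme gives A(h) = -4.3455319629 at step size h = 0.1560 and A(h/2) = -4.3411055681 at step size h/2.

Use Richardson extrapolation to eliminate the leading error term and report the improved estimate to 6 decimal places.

-4.340810

Leading term ∝ h^4; use weight 16 = 2^4.
Top: 16(-4.3411055681) − (-4.3455319629) = -65.1121571267
Denominator 16 − 1 = 15.
Result: -4.3408104751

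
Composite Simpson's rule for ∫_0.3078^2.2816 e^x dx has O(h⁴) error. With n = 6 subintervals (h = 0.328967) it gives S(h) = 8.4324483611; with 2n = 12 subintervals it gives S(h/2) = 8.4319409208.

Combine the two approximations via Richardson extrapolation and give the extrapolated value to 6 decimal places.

8.431907

Method order is 4; weight 2^4 = 16.
Weighted: 134.9110547328 − 8.4324483611 = 126.4786063717
(16·8.4319409208 − 8.4324483611)/(16 − 1) = 8.4319070914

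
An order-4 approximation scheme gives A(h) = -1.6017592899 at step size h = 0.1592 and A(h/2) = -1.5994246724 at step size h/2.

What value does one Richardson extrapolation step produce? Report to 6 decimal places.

Leading term ∝ h^4; use weight 16 = 2^4.
16·(-1.5994246724) = -25.5907947584; subtract (-1.6017592899) → -23.9890354685
Denominator 16 − 1 = 15.
(-23.9890354685) ÷ 15 = -1.5992690312

-1.599269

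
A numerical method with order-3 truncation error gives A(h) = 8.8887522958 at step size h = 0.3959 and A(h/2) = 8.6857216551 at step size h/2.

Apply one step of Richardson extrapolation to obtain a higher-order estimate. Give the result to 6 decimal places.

8.656717

With r = 3 the leading error scales as h^3, so the weight is 2^3 = 8.
8 × 8.6857216551 = 69.4857732408; subtract 8.8887522958 → 60.5970209450
(8 × 8.6857216551 − 8.8887522958)/(8 − 1) = 8.6567172779
Gap between inputs: 2.030e-01; correction applied: −0.0290043772.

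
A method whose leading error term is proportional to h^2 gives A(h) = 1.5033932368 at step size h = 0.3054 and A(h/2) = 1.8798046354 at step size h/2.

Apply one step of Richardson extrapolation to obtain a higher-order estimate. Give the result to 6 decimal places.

2.005275

The method has order 2: 2^2 = 4.
Numerator 4×A(h/2) − A(h) = 4×1.8798046354 − 1.5033932368 = 6.0158253048
(4×1.8798046354 − 1.5033932368)/(4 − 1) = 2.0052751016
Gap between inputs: 3.764e-01; correction applied: +0.1254704662.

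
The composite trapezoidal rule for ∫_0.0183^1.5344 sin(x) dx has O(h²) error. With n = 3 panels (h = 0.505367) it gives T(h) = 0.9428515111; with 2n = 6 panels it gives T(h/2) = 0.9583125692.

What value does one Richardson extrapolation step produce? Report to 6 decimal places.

0.963466

With r = 2 the leading error scales as h^2, so the weight is 2^2 = 4.
4·0.9583125692 − 0.9428515111 = 2.8903987657
Denominator 4 − 1 = 3.
R = 2.8903987657/3 = 0.9634662552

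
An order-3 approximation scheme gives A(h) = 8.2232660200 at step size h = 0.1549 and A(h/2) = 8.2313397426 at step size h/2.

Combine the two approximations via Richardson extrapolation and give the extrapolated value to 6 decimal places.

8.232493

With r = 3 the leading error scales as h^3, so the weight is 2^3 = 8.
Numerator 8*A(h/2) − A(h) = 8*8.2313397426 − 8.2232660200 = 57.6274519208
(8*8.2313397426 − 8.2232660200)/(8 − 1) = 8.2324931315
Correction |R − A(h/2)| = 1.153e-03; gap |A(h/2) − A(h)| = 8.074e-03.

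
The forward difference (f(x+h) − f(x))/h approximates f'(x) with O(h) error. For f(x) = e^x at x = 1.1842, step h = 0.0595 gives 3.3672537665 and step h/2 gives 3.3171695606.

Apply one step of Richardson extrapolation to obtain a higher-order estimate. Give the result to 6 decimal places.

3.267085

With r = 1 the leading error scales as h^1, so the weight is 2^1 = 2.
Numerator 2*A(h/2) − A(h) = 2*3.3171695606 − 3.3672537665 = 3.2670853547
Denominator 2 − 1 = 1.
Result: 3.2670853547
Gap between inputs: 5.008e-02; correction applied: −0.0500842059.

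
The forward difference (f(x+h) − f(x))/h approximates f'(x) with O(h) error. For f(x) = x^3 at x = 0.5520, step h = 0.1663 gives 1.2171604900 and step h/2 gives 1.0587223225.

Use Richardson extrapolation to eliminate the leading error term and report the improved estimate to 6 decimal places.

Order 1 gives 2^r = 2 and 2^r − 1 = 1.
A(h/2) − A(h) = 1.0587223225 − 1.2171604900 = -0.1584381675
Correction (A(h/2) − A(h))/(2 − 1) = (-0.1584381675)/1 = -0.1584381675
R = A(h/2) + (A(h/2) − A(h))/1 = 1.0587223225 − 0.1584381675 = 0.9002841550

0.900284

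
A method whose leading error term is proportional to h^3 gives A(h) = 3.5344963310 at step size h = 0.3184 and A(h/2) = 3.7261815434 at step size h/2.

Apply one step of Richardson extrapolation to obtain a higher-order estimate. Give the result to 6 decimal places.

With r = 3 the leading error scales as h^3, so the weight is 2^3 = 8.
8*3.7261815434 = 29.8094523472; 29.8094523472 − 3.5344963310 = 26.2749560162
(8*3.7261815434 − 3.5344963310)/(8 − 1) = 3.7535651452

3.753565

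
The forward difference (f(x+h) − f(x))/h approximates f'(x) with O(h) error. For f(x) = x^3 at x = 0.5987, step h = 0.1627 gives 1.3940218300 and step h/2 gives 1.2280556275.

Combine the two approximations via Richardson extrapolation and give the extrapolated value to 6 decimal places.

r = 1, so 2^r = 2.
2 × 1.2280556275 − 1.3940218300 = 1.0620894250
Divide by 2^1 − 1 = 1.
(2 × 1.2280556275 − 1.3940218300)/(2 − 1) = 1.0620894250

1.062089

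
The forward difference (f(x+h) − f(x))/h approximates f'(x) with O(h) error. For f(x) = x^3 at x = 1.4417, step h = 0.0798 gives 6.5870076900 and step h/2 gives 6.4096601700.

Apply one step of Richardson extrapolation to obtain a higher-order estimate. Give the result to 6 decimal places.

With r = 1 the leading error scales as h^1, so the weight is 2^1 = 2.
2^1·A(h/2) = 12.8193203400; minus A(h) gives 6.2323126500.
Divide by 2^1 − 1 = 1.
(2·6.4096601700 − 6.5870076900)/(2 − 1) = 6.2323126500

6.232313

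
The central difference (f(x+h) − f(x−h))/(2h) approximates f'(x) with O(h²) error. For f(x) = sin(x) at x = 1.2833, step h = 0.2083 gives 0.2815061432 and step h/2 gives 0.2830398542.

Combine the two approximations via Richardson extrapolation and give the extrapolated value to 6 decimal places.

0.283551

r = 2, so 2^r = 4.
4×0.2830398542 − 0.2815061432 = 0.8506532736
(4×0.2830398542 − 0.2815061432)/(4 − 1) = 0.2835510912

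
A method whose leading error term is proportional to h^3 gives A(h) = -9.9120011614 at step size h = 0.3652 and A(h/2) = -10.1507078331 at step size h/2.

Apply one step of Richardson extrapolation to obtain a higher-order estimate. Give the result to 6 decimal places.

-10.184809

Error is O(h^3); halving h shrinks it by 2^3 = 8.
8*(-10.1507078331) = -81.2056626648; (-81.2056626648) − (-9.9120011614) = -71.2936615034
(8*(-10.1507078331) − (-9.9120011614))/(8 − 1) = -10.1848087862
Correction |R − A(h/2)| = 3.410e-02; gap |A(h/2) − A(h)| = 2.387e-01.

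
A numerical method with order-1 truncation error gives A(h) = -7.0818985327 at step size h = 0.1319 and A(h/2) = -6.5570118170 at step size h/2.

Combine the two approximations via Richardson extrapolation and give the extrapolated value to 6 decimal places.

-6.032125

r = 1, so 2^r = 2.
Numerator 2*A(h/2) − A(h) = 2*(-6.5570118170) − (-7.0818985327) = -6.0321251013
Extrapolated: (-6.0321251013) / 1 = -6.0321251013
Correction |R − A(h/2)| = 5.249e-01; gap |A(h/2) − A(h)| = 5.249e-01.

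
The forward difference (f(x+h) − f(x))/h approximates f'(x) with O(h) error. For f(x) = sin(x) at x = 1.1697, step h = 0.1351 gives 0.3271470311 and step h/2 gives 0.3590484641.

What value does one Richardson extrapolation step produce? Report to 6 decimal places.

The method has order 1: 2^1 = 2.
Difference of the inputs: 0.3590484641 − 0.3271470311 = 0.0319014330
Divide by 2^1 − 1 = 1: 0.0319014330/1 = 0.0319014330
R = 0.3590484641 + 0.0319014330 = 0.3909498971

0.390950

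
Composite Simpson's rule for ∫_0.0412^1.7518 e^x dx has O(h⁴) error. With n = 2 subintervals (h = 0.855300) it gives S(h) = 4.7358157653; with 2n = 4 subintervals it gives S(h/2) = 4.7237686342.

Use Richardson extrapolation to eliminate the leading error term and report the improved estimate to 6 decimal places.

4.722965

Leading term ∝ h^4; use weight 16 = 2^4.
Difference of the inputs: 4.7237686342 − 4.7358157653 = -0.0120471311
Correction (A(h/2) − A(h))/(16 − 1) = (-0.0120471311)/15 = -0.0008031421
R = 4.7237686342 − 0.0008031421 = 4.7229654921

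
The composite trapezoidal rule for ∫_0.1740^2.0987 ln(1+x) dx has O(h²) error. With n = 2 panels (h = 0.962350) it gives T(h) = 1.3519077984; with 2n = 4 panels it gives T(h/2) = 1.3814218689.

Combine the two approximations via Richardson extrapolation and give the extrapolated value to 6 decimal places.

Error is O(h^2); halving h shrinks it by 2^2 = 4.
4*1.3814218689 = 5.5256874756; subtract 1.3519077984 → 4.1737796772
Denominator 4 − 1 = 3.
R = 4.1737796772/3 = 1.3912598924
Gap between inputs: 2.951e-02; correction applied: +0.0098380235.

1.391260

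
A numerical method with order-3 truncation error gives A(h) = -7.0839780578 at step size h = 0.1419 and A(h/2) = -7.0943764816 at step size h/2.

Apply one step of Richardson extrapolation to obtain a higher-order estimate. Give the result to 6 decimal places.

-7.095862

With r = 3 the leading error scales as h^3, so the weight is 2^3 = 8.
8*(-7.0943764816) − (-7.0839780578) = -49.6710337950
(-49.6710337950) ÷ 7 = -7.0958619707
Shift from A(h/2): −0.0014854891.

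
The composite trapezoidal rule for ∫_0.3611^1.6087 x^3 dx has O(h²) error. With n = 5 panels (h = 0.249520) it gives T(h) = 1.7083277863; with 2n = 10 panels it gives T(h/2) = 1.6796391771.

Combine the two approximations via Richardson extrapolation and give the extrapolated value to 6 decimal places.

The method has order 2: 2^2 = 4.
Difference of the inputs: 1.6796391771 − 1.7083277863 = -0.0286886092
Divide by 2^2 − 1 = 3: (-0.0286886092)/3 = -0.0095628697
R = 1.6796391771 − 0.0095628697 = 1.6700763074

1.670076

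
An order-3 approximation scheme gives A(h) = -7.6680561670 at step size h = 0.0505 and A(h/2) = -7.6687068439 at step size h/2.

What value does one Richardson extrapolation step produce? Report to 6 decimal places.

r = 3: numerator weight 8, denominator 7.
8×(-7.6687068439) = -61.3496547512; (-61.3496547512) − (-7.6680561670) = -53.6815985842
Extrapolated: (-53.6815985842) / 7 = -7.6687997977
Shift from A(h/2): −0.0000929538.

-7.668800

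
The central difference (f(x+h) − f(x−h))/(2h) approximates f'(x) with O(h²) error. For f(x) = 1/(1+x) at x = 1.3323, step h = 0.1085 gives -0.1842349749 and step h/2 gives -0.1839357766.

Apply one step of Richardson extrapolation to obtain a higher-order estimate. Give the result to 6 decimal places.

Method order is 2; weight 2^2 = 4.
Weighted: (-0.7357431064) − (-0.1842349749) = -0.5515081315
(-0.5515081315) ÷ 3 = -0.1838360438
Shift from A(h/2): +0.0000997328.

-0.183836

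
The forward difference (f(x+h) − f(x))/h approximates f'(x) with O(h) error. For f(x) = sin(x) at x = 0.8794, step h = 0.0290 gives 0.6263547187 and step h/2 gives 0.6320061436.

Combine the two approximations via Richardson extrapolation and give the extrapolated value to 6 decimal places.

Order 1 gives 2^r = 2 and 2^r − 1 = 1.
2·0.6320061436 − 0.6263547187 = 0.6376575685
Divide by 2^1 − 1 = 1.
So the Richardson estimate is 0.6376575685.

0.637658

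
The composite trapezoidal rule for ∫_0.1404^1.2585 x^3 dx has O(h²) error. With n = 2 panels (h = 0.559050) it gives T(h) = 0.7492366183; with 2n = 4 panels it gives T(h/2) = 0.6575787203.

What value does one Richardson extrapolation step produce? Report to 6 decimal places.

0.627026

r = 2: numerator weight 4, denominator 3.
Weighted: 2.6303148812 − 0.7492366183 = 1.8810782629
Denominator 4 − 1 = 3.
(4*0.6575787203 − 0.7492366183)/(4 − 1) = 0.6270260876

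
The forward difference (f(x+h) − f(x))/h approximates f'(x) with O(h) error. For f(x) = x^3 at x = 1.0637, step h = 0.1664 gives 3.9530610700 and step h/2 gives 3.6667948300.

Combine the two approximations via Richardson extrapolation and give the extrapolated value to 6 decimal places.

3.380529

Leading term ∝ h^1; use weight 2 = 2^1.
Numerator 2 × A(h/2) − A(h) = 2 × 3.6667948300 − 3.9530610700 = 3.3805285900
Divide by 2^1 − 1 = 1.
Extrapolated: 3.3805285900 / 1 = 3.3805285900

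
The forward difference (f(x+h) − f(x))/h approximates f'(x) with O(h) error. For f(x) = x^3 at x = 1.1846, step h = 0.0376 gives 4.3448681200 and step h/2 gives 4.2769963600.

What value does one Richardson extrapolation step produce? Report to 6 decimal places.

4.209125

Method order is 1; weight 2^1 = 2.
2×4.2769963600 = 8.5539927200; 8.5539927200 − 4.3448681200 = 4.2091246000
Divide by 2^1 − 1 = 1.
So the Richardson estimate is 4.2091246000.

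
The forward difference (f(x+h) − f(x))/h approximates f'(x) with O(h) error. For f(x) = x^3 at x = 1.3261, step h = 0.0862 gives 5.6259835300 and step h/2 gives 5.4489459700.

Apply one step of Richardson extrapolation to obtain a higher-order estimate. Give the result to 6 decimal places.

The method has order 1: 2^1 = 2.
Weighted: 10.8978919400 − 5.6259835300 = 5.2719084100
Denominator 2 − 1 = 1.
Result: 5.2719084100

5.271908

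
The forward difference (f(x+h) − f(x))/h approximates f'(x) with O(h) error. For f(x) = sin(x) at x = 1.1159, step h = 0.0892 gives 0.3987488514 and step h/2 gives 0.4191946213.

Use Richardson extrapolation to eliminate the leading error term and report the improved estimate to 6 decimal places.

0.439640

Method order is 1; weight 2^1 = 2.
2·0.4191946213 − 0.3987488514 = 0.4396403912
Denominator 2 − 1 = 1.
0.4396403912 ÷ 1 = 0.4396403912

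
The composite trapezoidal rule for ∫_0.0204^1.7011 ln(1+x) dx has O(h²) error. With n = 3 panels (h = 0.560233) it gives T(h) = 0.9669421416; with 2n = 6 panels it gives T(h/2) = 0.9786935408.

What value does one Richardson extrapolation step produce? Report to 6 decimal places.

0.982611

r = 2, so 2^r = 4.
A(h/2) − A(h) = 0.9786935408 − 0.9669421416 = 0.0117513992
Correction (A(h/2) − A(h))/(4 − 1) = 0.0117513992/3 = 0.0039171331
R = 0.9786935408 + 0.0039171331 = 0.9826106739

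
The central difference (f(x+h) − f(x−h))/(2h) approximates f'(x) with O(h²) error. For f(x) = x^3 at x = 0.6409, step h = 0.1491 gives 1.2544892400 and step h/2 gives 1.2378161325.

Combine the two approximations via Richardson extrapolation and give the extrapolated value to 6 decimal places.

1.232258

r = 2, so 2^r = 4.
Top: 4(1.2378161325) − (1.2544892400) = 3.6967752900
Extrapolated: 3.6967752900 / 3 = 1.2322584300
Correction |R − A(h/2)| = 5.558e-03; gap |A(h/2) − A(h)| = 1.667e-02.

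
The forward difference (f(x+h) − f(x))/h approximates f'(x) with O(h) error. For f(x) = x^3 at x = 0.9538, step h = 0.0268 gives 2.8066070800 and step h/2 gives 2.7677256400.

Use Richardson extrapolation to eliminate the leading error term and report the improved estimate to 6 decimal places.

2.728844

The method has order 1: 2^1 = 2.
Top: 2(2.7677256400) − (2.8066070800) = 2.7288442000
Denominator 2 − 1 = 1.
2.7288442000 ÷ 1 = 2.7288442000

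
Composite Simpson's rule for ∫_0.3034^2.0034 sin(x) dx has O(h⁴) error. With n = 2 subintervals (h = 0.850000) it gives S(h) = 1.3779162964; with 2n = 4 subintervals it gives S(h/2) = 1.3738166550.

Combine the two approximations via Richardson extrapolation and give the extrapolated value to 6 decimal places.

1.373543

Error is O(h^4); halving h shrinks it by 2^4 = 16.
Difference of the inputs: 1.3738166550 − 1.3779162964 = -0.0040996414
Divide by 2^4 − 1 = 15: (-0.0040996414)/15 = -0.0002733094
R = 1.3738166550 − 0.0002733094 = 1.3735433456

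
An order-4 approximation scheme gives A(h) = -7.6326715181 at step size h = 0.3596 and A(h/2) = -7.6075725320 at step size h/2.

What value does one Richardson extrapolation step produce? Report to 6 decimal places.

Order 4 gives 2^r = 16 and 2^r − 1 = 15.
2^4·A(h/2) = -121.7211605120; minus A(h) gives -114.0884889939.
Divide by 2^4 − 1 = 15.
(-114.0884889939) ÷ 15 = -7.6058992663
Gap between inputs: 2.510e-02; correction applied: +0.0016732657.

-7.605899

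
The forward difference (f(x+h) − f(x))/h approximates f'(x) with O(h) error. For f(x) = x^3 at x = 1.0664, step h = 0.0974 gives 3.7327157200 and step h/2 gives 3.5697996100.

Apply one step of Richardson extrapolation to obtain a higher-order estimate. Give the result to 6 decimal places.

The method has order 1: 2^1 = 2.
2·3.5697996100 = 7.1395992200; subtract 3.7327157200 → 3.4068835000
Denominator 2 − 1 = 1.
So the Richardson estimate is 3.4068835000.

3.406884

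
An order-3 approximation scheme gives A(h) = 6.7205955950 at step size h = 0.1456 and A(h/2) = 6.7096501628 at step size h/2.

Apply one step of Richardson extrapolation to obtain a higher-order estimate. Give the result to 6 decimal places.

The method has order 3: 2^3 = 8.
A(h/2) − A(h) = 6.7096501628 − 6.7205955950 = -0.0109454322
Divide by 2^3 − 1 = 7: (-0.0109454322)/7 = -0.0015636332
R = 6.7096501628 − 0.0015636332 = 6.7080865296
Correction |R − A(h/2)| = 1.564e-03; gap |A(h/2) − A(h)| = 1.095e-02.

6.708087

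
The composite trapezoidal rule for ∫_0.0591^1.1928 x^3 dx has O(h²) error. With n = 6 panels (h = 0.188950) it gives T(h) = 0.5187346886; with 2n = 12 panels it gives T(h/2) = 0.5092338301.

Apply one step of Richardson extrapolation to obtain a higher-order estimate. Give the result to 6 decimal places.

Order 2 gives 2^r = 4 and 2^r − 1 = 3.
Top: 4(0.5092338301) − (0.5187346886) = 1.5182006318
R = 1.5182006318/3 = 0.5060668773
Shift from A(h/2): −0.0031669528.

0.506067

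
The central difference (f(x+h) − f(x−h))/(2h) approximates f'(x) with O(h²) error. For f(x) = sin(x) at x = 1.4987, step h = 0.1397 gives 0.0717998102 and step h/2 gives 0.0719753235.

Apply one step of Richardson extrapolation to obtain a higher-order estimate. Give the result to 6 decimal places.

Method order is 2; weight 2^2 = 4.
Weighted: 0.2879012940 − 0.0717998102 = 0.2161014838
R = 0.2161014838/3 = 0.0720338279
Gap between inputs: 1.755e-04; correction applied: +0.0000585044.

0.072034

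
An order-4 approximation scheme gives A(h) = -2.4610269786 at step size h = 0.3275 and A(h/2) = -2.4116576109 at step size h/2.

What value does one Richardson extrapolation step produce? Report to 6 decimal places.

Order 4 gives 2^r = 16 and 2^r − 1 = 15.
16*(-2.4116576109) − (-2.4610269786) = -36.1254947958
(-36.1254947958) ÷ 15 = -2.4083663197
Gap between inputs: 4.937e-02; correction applied: +0.0032912912.

-2.408366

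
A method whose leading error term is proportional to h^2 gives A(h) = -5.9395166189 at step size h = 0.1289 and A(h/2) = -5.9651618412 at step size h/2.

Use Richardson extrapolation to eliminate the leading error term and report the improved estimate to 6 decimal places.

-5.973710

Error is O(h^2); halving h shrinks it by 2^2 = 4.
Numerator 4·A(h/2) − A(h) = 4·(-5.9651618412) − (-5.9395166189) = -17.9211307459
(-17.9211307459) ÷ 3 = -5.9737102486
Correction |R − A(h/2)| = 8.548e-03; gap |A(h/2) − A(h)| = 2.565e-02.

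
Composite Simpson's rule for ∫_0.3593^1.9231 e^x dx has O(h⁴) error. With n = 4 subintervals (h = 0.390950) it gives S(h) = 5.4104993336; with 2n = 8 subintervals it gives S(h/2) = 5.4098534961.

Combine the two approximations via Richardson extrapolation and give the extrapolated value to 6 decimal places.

5.409810

Leading term ∝ h^4; use weight 16 = 2^4.
Numerator 16×A(h/2) − A(h) = 16×5.4098534961 − 5.4104993336 = 81.1471566040
Divide by 2^4 − 1 = 15.
So the Richardson estimate is 5.4098104403.
Shift from A(h/2): −0.0000430558.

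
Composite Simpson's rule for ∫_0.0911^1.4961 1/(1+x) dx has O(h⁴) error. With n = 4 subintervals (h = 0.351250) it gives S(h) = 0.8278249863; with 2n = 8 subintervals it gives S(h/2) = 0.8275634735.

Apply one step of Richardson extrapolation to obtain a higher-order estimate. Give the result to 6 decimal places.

0.827546

With r = 4 the leading error scales as h^4, so the weight is 2^4 = 16.
Difference of the inputs: 0.8275634735 − 0.8278249863 = -0.0002615128
Divide by 2^4 − 1 = 15: (-0.0002615128)/15 = -0.0000174342
R = 0.8275634735 − 0.0000174342 = 0.8275460393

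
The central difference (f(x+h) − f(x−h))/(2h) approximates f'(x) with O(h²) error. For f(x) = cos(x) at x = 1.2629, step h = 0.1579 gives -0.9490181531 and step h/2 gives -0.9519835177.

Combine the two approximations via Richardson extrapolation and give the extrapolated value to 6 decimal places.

The method has order 2: 2^2 = 4.
Weighted: (-3.8079340708) − (-0.9490181531) = -2.8589159177
Divide by 2^2 − 1 = 3.
(-2.8589159177) ÷ 3 = -0.9529719726
Gap between inputs: 2.965e-03; correction applied: −0.0009884549.

-0.952972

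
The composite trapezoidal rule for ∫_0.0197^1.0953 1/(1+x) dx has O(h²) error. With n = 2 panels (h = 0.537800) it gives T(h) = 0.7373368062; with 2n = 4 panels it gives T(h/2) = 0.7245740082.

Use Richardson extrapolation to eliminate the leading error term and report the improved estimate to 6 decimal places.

0.720320

The method has order 2: 2^2 = 4.
4 × 0.7245740082 = 2.8982960328; 2.8982960328 − 0.7373368062 = 2.1609592266
Divide by 2^2 − 1 = 3.
(4 × 0.7245740082 − 0.7373368062)/(4 − 1) = 0.7203197422
Correction |R − A(h/2)| = 4.254e-03; gap |A(h/2) − A(h)| = 1.276e-02.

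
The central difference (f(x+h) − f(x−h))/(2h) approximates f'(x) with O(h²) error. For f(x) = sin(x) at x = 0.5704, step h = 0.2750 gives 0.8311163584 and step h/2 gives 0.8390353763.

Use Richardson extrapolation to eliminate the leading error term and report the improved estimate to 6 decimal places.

0.841675

Method order is 2; weight 2^2 = 4.
Top: 4(0.8390353763) − (0.8311163584) = 2.5250251468
Divide by 2^2 − 1 = 3.
So the Richardson estimate is 0.8416750489.
Shift from A(h/2): +0.0026396726.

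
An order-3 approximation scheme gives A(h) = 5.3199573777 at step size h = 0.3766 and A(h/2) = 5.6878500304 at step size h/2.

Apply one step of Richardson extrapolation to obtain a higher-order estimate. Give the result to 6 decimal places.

Order 3 gives 2^r = 8 and 2^r − 1 = 7.
Weighted: 45.5028002432 − 5.3199573777 = 40.1828428655
40.1828428655 ÷ 7 = 5.7404061236

5.740406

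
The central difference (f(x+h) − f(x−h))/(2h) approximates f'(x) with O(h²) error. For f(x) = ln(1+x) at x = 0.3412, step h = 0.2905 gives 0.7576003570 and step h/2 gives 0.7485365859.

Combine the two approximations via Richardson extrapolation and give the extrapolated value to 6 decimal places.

0.745515

Order 2 gives 2^r = 4 and 2^r − 1 = 3.
Difference of the inputs: 0.7485365859 − 0.7576003570 = -0.0090637711
Divide by 2^2 − 1 = 3: (-0.0090637711)/3 = -0.0030212570
R = A(h/2) + (A(h/2) − A(h))/3 = 0.7485365859 − 0.0030212570 = 0.7455153289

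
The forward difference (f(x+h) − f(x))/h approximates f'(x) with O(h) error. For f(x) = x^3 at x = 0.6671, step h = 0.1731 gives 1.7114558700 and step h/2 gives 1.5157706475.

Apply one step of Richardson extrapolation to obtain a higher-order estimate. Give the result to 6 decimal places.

r = 1, so 2^r = 2.
Difference of the inputs: 1.5157706475 − 1.7114558700 = -0.1956852225
Divide by 2^1 − 1 = 1: (-0.1956852225)/1 = -0.1956852225
R = 1.5157706475 − 0.1956852225 = 1.3200854250
Gap between inputs: 1.957e-01; correction applied: −0.1956852225.

1.320085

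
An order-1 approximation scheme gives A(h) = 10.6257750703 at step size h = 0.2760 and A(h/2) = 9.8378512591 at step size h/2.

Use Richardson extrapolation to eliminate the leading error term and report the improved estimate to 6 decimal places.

Leading term ∝ h^1; use weight 2 = 2^1.
Top: 2(9.8378512591) − (10.6257750703) = 9.0499274479
R = 9.0499274479/1 = 9.0499274479
Shift from A(h/2): −0.7879238112.

9.049927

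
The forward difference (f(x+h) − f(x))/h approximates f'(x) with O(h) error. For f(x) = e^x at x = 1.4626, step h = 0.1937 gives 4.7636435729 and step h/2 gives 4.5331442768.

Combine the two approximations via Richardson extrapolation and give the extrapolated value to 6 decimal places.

4.302645

r = 1, so 2^r = 2.
2 × 4.5331442768 = 9.0662885536; 9.0662885536 − 4.7636435729 = 4.3026449807
Denominator 2 − 1 = 1.
4.3026449807 ÷ 1 = 4.3026449807
Shift from A(h/2): −0.2304992961.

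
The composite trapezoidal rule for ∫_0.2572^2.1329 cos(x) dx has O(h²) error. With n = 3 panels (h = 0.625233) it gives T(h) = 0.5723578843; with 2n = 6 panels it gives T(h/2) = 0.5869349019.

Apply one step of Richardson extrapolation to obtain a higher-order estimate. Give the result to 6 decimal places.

0.591794

Error is O(h^2); halving h shrinks it by 2^2 = 4.
Weighted: 2.3477396076 − 0.5723578843 = 1.7753817233
Extrapolated: 1.7753817233 / 3 = 0.5917939078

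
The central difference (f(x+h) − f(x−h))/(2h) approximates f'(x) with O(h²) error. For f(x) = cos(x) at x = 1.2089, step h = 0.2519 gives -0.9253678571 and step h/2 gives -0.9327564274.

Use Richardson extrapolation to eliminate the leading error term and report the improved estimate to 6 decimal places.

-0.935219

Error is O(h^2); halving h shrinks it by 2^2 = 4.
A(h/2) − A(h) = -0.9327564274 − (-0.9253678571) = -0.0073885703
Correction (A(h/2) − A(h))/(4 − 1) = (-0.0073885703)/3 = -0.0024628568
R = A(h/2) + (A(h/2) − A(h))/3 = -0.9327564274 − 0.0024628568 = -0.9352192842
Shift from A(h/2): −0.0024628568.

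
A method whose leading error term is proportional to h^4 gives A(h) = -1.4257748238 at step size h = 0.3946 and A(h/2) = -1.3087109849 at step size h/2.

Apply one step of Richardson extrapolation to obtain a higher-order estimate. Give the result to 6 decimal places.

-1.300907

Leading term ∝ h^4; use weight 16 = 2^4.
Numerator 16 × A(h/2) − A(h) = 16 × (-1.3087109849) − (-1.4257748238) = -19.5136009346
(16 × (-1.3087109849) − (-1.4257748238))/(16 − 1) = -1.3009067290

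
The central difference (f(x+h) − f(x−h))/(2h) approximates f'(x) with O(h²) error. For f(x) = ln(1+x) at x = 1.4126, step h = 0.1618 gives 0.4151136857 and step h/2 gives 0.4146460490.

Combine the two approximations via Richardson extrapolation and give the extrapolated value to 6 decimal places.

Order 2 gives 2^r = 4 and 2^r − 1 = 3.
4·0.4146460490 − 0.4151136857 = 1.2434705103
Extrapolated: 1.2434705103 / 3 = 0.4144901701
Gap between inputs: 4.676e-04; correction applied: −0.0001558789.

0.414490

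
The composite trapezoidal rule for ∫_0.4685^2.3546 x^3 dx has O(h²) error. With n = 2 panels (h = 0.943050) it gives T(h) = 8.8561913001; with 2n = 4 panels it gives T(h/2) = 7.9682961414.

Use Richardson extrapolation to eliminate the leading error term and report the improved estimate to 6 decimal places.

r = 2, so 2^r = 4.
4×7.9682961414 = 31.8731845656; subtract 8.8561913001 → 23.0169932655
23.0169932655 ÷ 3 = 7.6723310885
Shift from A(h/2): −0.2959650529.

7.672331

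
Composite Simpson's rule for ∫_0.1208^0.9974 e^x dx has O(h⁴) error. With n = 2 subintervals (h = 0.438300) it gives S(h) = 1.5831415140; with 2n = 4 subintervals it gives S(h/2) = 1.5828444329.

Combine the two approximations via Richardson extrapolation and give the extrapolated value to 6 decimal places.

Order 4 gives 2^r = 16 and 2^r − 1 = 15.
Numerator 16×A(h/2) − A(h) = 16×1.5828444329 − 1.5831415140 = 23.7423694124
Denominator 16 − 1 = 15.
23.7423694124 ÷ 15 = 1.5828246275

1.582825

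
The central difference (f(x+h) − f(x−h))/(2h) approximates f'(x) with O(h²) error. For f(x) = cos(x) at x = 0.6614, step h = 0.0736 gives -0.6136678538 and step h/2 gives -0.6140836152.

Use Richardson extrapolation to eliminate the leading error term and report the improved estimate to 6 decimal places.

-0.614222

r = 2, so 2^r = 4.
4*(-0.6140836152) = -2.4563344608; (-2.4563344608) − (-0.6136678538) = -1.8426666070
Denominator 4 − 1 = 3.
Result: -0.6142222023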